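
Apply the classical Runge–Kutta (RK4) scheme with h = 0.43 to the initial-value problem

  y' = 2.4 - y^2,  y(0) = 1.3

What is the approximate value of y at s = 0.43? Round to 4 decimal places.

1.4738

RK4: k1 = f(s_n, y_n); k2 = f(s_n + h/2, y_n + (h/2)·k1); k3 = f(s_n + h/2, y_n + (h/2)·k2); k4 = f(s_n + h, y_n + h·k3); y_{n+1} = y_n + (h/6)·(k1 + 2k2 + 2k3 + k4).
s=0.000000, y=1.300000:
  k1 = f(0.000000, 1.300000) = 0.710000
  k2 = f(0.215000, 1.452650) = 0.289808
  k3 = f(0.215000, 1.362309) = 0.544115
  k4 = f(0.430000, 1.533969) = 0.046938
  y ← 1.300000 + (0.43/6)·(k1 + 2k2 + 2k3 + k4) = 1.473776
y(0.43) ≈ 1.4738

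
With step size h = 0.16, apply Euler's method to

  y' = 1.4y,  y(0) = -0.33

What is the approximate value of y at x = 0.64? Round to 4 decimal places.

Euler: y_{n+1} = y_n + h·f(x_n, y_n).
x=0.000000, y=-0.330000: f=-0.462000 → y ← -0.330000 + 0.16·(-0.462000) = -0.403920
x=0.160000, y=-0.403920: f=-0.565488 → y ← -0.403920 + 0.16·(-0.565488) = -0.494398
x=0.320000, y=-0.494398: f=-0.692157 → y ← -0.494398 + 0.16·(-0.692157) = -0.605143
x=0.480000, y=-0.605143: f=-0.847201 → y ← -0.605143 + 0.16·(-0.847201) = -0.740695
y(0.64) ≈ -0.7407

-0.7407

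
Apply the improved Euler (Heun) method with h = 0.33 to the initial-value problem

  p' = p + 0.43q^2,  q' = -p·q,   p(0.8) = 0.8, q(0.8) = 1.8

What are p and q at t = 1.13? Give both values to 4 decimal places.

1.5378, 1.2293

Heun on (p,q): k1 = f(t_n, state_n); k2 = f(t_n + h, state_n + h·k1); state_{n+1} = state_n + (h/2)·(k1 + k2).
0.800000: (0.800000, 1.800000)
  k1 = (2.193200, -1.440000)
  predictor → (1.523756, 1.324800)
  k2 = (2.278447, -2.018672)
  → (1.537822, 1.229319)
(p(1.13), q(1.13)) ≈ (1.5378, 1.2293)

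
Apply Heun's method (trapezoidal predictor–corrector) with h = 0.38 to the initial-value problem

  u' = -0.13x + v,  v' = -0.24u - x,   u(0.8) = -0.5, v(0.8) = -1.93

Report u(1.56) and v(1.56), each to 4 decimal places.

-2.3068, -2.5833

Heun on (u,v): k1 = f(x_n, state_n); k2 = f(x_n + h, state_n + h·k1); state_{n+1} = state_n + (h/2)·(k1 + k2).
0.800000: (-0.500000, -1.930000)
  k1 = (-2.034000, -0.680000)
  predictor → (-1.272920, -2.188400)
  k2 = (-2.341800, -0.874499)
  → (-1.331402, -2.225355)
1.180000: (-1.331402, -2.225355)
  k1 = (-2.378755, -0.860464)
  predictor → (-2.235329, -2.552331)
  k2 = (-2.755131, -1.023521)
  → (-2.306840, -2.583312)
(u(1.56), v(1.56)) ≈ (-2.3068, -2.5833)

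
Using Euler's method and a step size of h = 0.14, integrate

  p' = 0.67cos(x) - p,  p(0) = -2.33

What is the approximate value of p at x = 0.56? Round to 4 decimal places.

Euler: p_{n+1} = p_n + h·f(x_n, p_n).
x=0.000000, p=-2.330000: f=3.000000 → p ← -2.330000 + 0.14·3.000000 = -1.910000
x=0.140000, p=-1.910000: f=2.573445 → p ← -1.910000 + 0.14·2.573445 = -1.549718
x=0.280000, p=-1.549718: f=2.193625 → p ← -1.549718 + 0.14·2.193625 = -1.242610
x=0.420000, p=-1.242610: f=1.854380 → p ← -1.242610 + 0.14·1.854380 = -0.982997
p(0.56) ≈ -0.9830

-0.9830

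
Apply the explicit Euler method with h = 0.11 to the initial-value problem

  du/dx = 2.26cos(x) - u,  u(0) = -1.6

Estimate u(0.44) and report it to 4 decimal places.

Euler: u_{n+1} = u_n + h·f(x_n, u_n).
x=0.000000, u=-1.600000: f=3.860000 → u ← -1.600000 + 0.11·3.860000 = -1.175400
x=0.110000, u=-1.175400: f=3.421741 → u ← -1.175400 + 0.11·3.421741 = -0.799009
x=0.220000, u=-0.799009: f=3.004537 → u ← -0.799009 + 0.11·3.004537 = -0.468509
x=0.330000, u=-0.468509: f=2.606565 → u ← -0.468509 + 0.11·2.606565 = -0.181787
u(0.44) ≈ -0.1818

-0.1818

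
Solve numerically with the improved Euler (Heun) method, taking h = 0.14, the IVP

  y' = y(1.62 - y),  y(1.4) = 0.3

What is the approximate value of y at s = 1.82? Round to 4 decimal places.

Heun: k1 = f(s_n, y_n); k2 = f(s_n + h, y_n + h·k1); y_{n+1} = y_n + (h/2)·(k1 + k2).
s=1.400000, y=0.300000:
  k1 = f(1.400000, 0.300000) = 0.396000
  k2 = f(1.540000, 0.355440) = 0.449475
  y ← 0.300000 + (0.14/2)·(0.396000 + 0.449475) = 0.359183
s=1.540000, y=0.359183:
  k1 = f(1.540000, 0.359183) = 0.452864
  k2 = f(1.680000, 0.422584) = 0.506009
  y ← 0.359183 + (0.14/2)·(0.452864 + 0.506009) = 0.426304
s=1.680000, y=0.426304:
  k1 = f(1.680000, 0.426304) = 0.508878
  k2 = f(1.820000, 0.497547) = 0.558473
  y ← 0.426304 + (0.14/2)·(0.508878 + 0.558473) = 0.501019
y(1.82) ≈ 0.5010

0.5010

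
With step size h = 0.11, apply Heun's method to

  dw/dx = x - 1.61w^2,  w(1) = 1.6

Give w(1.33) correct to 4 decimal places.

Heun: k1 = f(x_n, w_n); k2 = f(x_n + h, w_n + h·k1); w_{n+1} = w_n + (h/2)·(k1 + k2).
x=1.000000, w=1.600000:
  k1 = f(1.000000, 1.600000) = -3.121600
  k2 = f(1.110000, 1.256624) = -1.432357
  w ← 1.600000 + (0.11/2)·(-3.121600 + (-1.432357)) = 1.349532
x=1.110000, w=1.349532:
  k1 = f(1.110000, 1.349532) = -1.822192
  k2 = f(1.220000, 1.149091) = -0.905861
  w ← 1.349532 + (0.11/2)·(-1.822192 + (-0.905861)) = 1.199489
x=1.220000, w=1.199489:
  k1 = f(1.220000, 1.199489) = -1.096428
  k2 = f(1.330000, 1.078882) = -0.544019
  w ← 1.199489 + (0.11/2)·(-1.096428 + (-0.544019)) = 1.109265
w(1.33) ≈ 1.1093

1.1093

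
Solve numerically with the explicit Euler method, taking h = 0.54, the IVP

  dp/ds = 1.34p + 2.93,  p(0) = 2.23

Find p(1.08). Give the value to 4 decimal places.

10.9342

Euler: p_{n+1} = p_n + h·f(s_n, p_n).
s=0.000000, p=2.230000: f=5.918200 → p ← 2.230000 + 0.54·5.918200 = 5.425828
s=0.540000, p=5.425828: f=10.200610 → p ← 5.425828 + 0.54·10.200610 = 10.934157
p(1.08) ≈ 10.9342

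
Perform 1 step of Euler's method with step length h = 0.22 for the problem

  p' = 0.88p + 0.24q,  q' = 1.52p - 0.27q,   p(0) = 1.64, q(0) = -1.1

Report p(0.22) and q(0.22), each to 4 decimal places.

1.8994, -0.4862

Euler on (p,q): p_{n+1} = p_n + h·p', q_{n+1} = q_n + h·q'.
0.000000: (1.640000, -1.100000); f=(1.179200, 2.789800) → (1.899424, -0.486244)
(p(0.22), q(0.22)) ≈ (1.8994, -0.4862)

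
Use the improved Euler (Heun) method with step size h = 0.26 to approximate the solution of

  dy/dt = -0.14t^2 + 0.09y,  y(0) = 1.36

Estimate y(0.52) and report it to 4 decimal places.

Heun: k1 = f(t_n, y_n); k2 = f(t_n + h, y_n + h·k1); y_{n+1} = y_n + (h/2)·(k1 + k2).
t=0.000000, y=1.360000:
  k1 = f(0.000000, 1.360000) = 0.122400
  k2 = f(0.260000, 1.391824) = 0.115800
  y ← 1.360000 + (0.26/2)·(0.122400 + 0.115800) = 1.390966
t=0.260000, y=1.390966:
  k1 = f(0.260000, 1.390966) = 0.115723
  k2 = f(0.520000, 1.421054) = 0.090039
  y ← 1.390966 + (0.26/2)·(0.115723 + 0.090039) = 1.417715
y(0.52) ≈ 1.4177

1.4177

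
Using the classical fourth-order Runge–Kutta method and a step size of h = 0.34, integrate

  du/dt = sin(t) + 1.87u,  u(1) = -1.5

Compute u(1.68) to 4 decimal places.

-4.0591

RK4: k1 = f(t_n, u_n); k2 = f(t_n + h/2, u_n + (h/2)·k1); k3 = f(t_n + h/2, u_n + (h/2)·k2); k4 = f(t_n + h, u_n + h·k3); u_{n+1} = u_n + (h/6)·(k1 + 2k2 + 2k3 + k4).
t=1.000000, u=-1.500000:
  k1 = f(1.000000, -1.500000) = -1.963529
  k2 = f(1.170000, -1.833800) = -2.508455
  k3 = f(1.170000, -1.926437) = -2.681687
  k4 = f(1.340000, -2.411774) = -3.536532
  u ← -1.500000 + (0.34/6)·(k1 + 2k2 + 2k3 + k4) = -2.399886
t=1.340000, u=-2.399886:
  k1 = f(1.340000, -2.399886) = -3.514303
  k2 = f(1.510000, -2.997318) = -4.606832
  k3 = f(1.510000, -3.183048) = -4.954147
  k4 = f(1.680000, -4.084296) = -6.643591
  u ← -2.399886 + (0.34/6)·(k1 + 2k2 + 2k3 + k4) = -4.059078
u(1.68) ≈ -4.0591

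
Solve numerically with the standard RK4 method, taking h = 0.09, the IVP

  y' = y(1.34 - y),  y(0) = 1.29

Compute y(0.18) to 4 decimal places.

1.3004

RK4: k1 = f(x_n, y_n); k2 = f(x_n + h/2, y_n + (h/2)·k1); k3 = f(x_n + h/2, y_n + (h/2)·k2); k4 = f(x_n + h, y_n + h·k3); y_{n+1} = y_n + (h/6)·(k1 + 2k2 + 2k3 + k4).
x=0.000000, y=1.290000:
  k1 = f(0.000000, 1.290000) = 0.064500
  k2 = f(0.045000, 1.292903) = 0.060892
  k3 = f(0.045000, 1.292740) = 0.061095
  k4 = f(0.090000, 1.295499) = 0.057652
  y ← 1.290000 + (0.09/6)·(k1 + 2k2 + 2k3 + k4) = 1.295492
x=0.090000, y=1.295492:
  k1 = f(0.090000, 1.295492) = 0.057660
  k2 = f(0.135000, 1.298087) = 0.054407
  k3 = f(0.135000, 1.297940) = 0.054591
  k4 = f(0.180000, 1.300405) = 0.051489
  y ← 1.295492 + (0.09/6)·(k1 + 2k2 + 2k3 + k4) = 1.300399
y(0.18) ≈ 1.3004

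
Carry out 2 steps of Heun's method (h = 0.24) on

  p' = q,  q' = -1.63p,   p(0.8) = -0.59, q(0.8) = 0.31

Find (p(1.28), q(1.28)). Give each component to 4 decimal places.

-0.3387, 0.6924

Heun on (p,q): k1 = f(t_n, state_n); k2 = f(t_n + h, state_n + h·k1); state_{n+1} = state_n + (h/2)·(k1 + k2).
0.800000: (-0.590000, 0.310000)
  k1 = (0.310000, 0.961700)
  predictor → (-0.515600, 0.540808)
  k2 = (0.540808, 0.840428)
  → (-0.487903, 0.526255)
1.040000: (-0.487903, 0.526255)
  k1 = (0.526255, 0.795282)
  predictor → (-0.361602, 0.717123)
  k2 = (0.717123, 0.589411)
  → (-0.338698, 0.692418)
(p(1.28), q(1.28)) ≈ (-0.3387, 0.6924)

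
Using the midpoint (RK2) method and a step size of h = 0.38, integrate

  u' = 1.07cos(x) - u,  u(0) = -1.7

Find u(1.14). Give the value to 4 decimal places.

Midpoint: k1 = f(x_n, u_n); k2 = f(x_n + h/2, u_n + (h/2)·k1); u_{n+1} = u_n + h·k2.
x=0.000000, u=-1.700000:
  k1 = f(0.000000, -1.700000) = 2.770000
  k2 = f(0.190000, -1.173700) = 2.224445
  u ← -1.700000 + 0.38·2.224445 = -0.854711
x=0.380000, u=-0.854711:
  k1 = f(0.380000, -0.854711) = 1.848382
  k2 = f(0.570000, -0.503518) = 1.404352
  u ← -0.854711 + 0.38·1.404352 = -0.321057
x=0.760000, u=-0.321057:
  k1 = f(0.760000, -0.321057) = 1.096632
  k2 = f(0.950000, -0.112697) = 0.735098
  u ← -0.321057 + 0.38·0.735098 = -0.041720
u(1.14) ≈ -0.0417

-0.0417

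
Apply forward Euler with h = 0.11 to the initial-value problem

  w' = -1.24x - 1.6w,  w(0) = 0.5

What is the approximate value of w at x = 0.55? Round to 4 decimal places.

0.0641

Euler: w_{n+1} = w_n + h·f(x_n, w_n).
x=0.000000, w=0.500000: f=-0.800000 → w ← 0.500000 + 0.11·(-0.800000) = 0.412000
x=0.110000, w=0.412000: f=-0.795600 → w ← 0.412000 + 0.11·(-0.795600) = 0.324484
x=0.220000, w=0.324484: f=-0.791974 → w ← 0.324484 + 0.11·(-0.791974) = 0.237367
x=0.330000, w=0.237367: f=-0.788987 → w ← 0.237367 + 0.11·(-0.788987) = 0.150578
x=0.440000, w=0.150578: f=-0.786525 → w ← 0.150578 + 0.11·(-0.786525) = 0.064060
w(0.55) ≈ 0.0641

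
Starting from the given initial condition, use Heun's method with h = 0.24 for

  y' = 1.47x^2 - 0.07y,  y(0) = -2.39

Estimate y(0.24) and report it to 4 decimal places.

-2.3400

Heun: k1 = f(x_n, y_n); k2 = f(x_n + h, y_n + h·k1); y_{n+1} = y_n + (h/2)·(k1 + k2).
x=0.000000, y=-2.390000:
  k1 = f(0.000000, -2.390000) = 0.167300
  k2 = f(0.240000, -2.349848) = 0.249161
  y ← -2.390000 + (0.24/2)·(0.167300 + 0.249161) = -2.340025
y(0.24) ≈ -2.3400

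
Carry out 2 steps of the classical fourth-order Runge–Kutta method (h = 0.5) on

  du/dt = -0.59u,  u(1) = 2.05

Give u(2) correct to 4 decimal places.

1.1364

RK4: k1 = f(t_n, u_n); k2 = f(t_n + h/2, u_n + (h/2)·k1); k3 = f(t_n + h/2, u_n + (h/2)·k2); k4 = f(t_n + h, u_n + h·k3); u_{n+1} = u_n + (h/6)·(k1 + 2k2 + 2k3 + k4).
t=1.000000, u=2.050000:
  k1 = f(1.000000, 2.050000) = -1.209500
  k2 = f(1.250000, 1.747625) = -1.031099
  k3 = f(1.250000, 1.792225) = -1.057413
  k4 = f(1.500000, 1.521294) = -0.897563
  u ← 2.050000 + (0.5/6)·(k1 + 2k2 + 2k3 + k4) = 1.526326
t=1.500000, u=1.526326:
  k1 = f(1.500000, 1.526326) = -0.900532
  k2 = f(1.750000, 1.301193) = -0.767704
  k3 = f(1.750000, 1.334400) = -0.787296
  k4 = f(2.000000, 1.132678) = -0.668280
  u ← 1.526326 + (0.5/6)·(k1 + 2k2 + 2k3 + k4) = 1.136425
u(2) ≈ 1.1364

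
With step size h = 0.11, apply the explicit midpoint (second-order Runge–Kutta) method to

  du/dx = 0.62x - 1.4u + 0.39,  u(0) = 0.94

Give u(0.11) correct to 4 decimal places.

Midpoint: k1 = f(x_n, u_n); k2 = f(x_n + h/2, u_n + (h/2)·k1); u_{n+1} = u_n + h·k2.
x=0.000000, u=0.940000:
  k1 = f(0.000000, 0.940000) = -0.926000
  k2 = f(0.055000, 0.889070) = -0.820598
  u ← 0.940000 + 0.11·(-0.820598) = 0.849734
u(0.11) ≈ 0.8497

0.8497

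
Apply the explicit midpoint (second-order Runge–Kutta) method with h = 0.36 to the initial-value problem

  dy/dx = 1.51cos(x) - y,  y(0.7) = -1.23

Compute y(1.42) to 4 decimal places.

-0.2909

Midpoint: k1 = f(x_n, y_n); k2 = f(x_n + h/2, y_n + (h/2)·k1); y_{n+1} = y_n + h·k2.
x=0.700000, y=-1.230000:
  k1 = f(0.700000, -1.230000) = 2.384912
  k2 = f(0.880000, -0.800716) = 1.762814
  y ← -1.230000 + 0.36·1.762814 = -0.595387
x=1.060000, y=-0.595387:
  k1 = f(1.060000, -0.595387) = 1.333584
  k2 = f(1.240000, -0.355342) = 0.845784
  y ← -0.595387 + 0.36·0.845784 = -0.290905
y(1.42) ≈ -0.2909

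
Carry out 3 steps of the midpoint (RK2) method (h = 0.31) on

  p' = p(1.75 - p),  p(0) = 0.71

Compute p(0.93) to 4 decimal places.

Midpoint: k1 = f(x_n, p_n); k2 = f(x_n + h/2, p_n + (h/2)·k1); p_{n+1} = p_n + h·k2.
x=0.000000, p=0.710000:
  k1 = f(0.000000, 0.710000) = 0.738400
  k2 = f(0.155000, 0.824452) = 0.763070
  p ← 0.710000 + 0.31·0.763070 = 0.946552
x=0.310000, p=0.946552:
  k1 = f(0.310000, 0.946552) = 0.760505
  k2 = f(0.465000, 1.064430) = 0.729741
  p ← 0.946552 + 0.31·0.729741 = 1.172771
x=0.620000, p=1.172771:
  k1 = f(0.620000, 1.172771) = 0.676957
  k2 = f(0.775000, 1.277700) = 0.603458
  p ← 1.172771 + 0.31·0.603458 = 1.359843
p(0.93) ≈ 1.3598

1.3598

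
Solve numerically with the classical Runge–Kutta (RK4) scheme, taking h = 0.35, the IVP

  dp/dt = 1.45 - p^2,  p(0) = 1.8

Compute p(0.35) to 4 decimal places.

RK4: k1 = f(t_n, p_n); k2 = f(t_n + h/2, p_n + (h/2)·k1); k3 = f(t_n + h/2, p_n + (h/2)·k2); k4 = f(t_n + h, p_n + h·k3); p_{n+1} = p_n + (h/6)·(k1 + 2k2 + 2k3 + k4).
t=0.000000, p=1.800000:
  k1 = f(0.000000, 1.800000) = -1.790000
  k2 = f(0.175000, 1.486750) = -0.760426
  k3 = f(0.175000, 1.666926) = -1.328641
  k4 = f(0.350000, 1.334976) = -0.332160
  p ← 1.800000 + (0.35/6)·(k1 + 2k2 + 2k3 + k4) = 1.432483
p(0.35) ≈ 1.4325

1.4325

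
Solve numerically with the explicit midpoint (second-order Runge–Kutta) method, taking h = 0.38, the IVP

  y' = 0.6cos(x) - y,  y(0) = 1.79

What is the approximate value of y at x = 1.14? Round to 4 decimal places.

0.8864

Midpoint: k1 = f(x_n, y_n); k2 = f(x_n + h/2, y_n + (h/2)·k1); y_{n+1} = y_n + h·k2.
x=0.000000, y=1.790000:
  k1 = f(0.000000, 1.790000) = -1.190000
  k2 = f(0.190000, 1.563900) = -0.974697
  y ← 1.790000 + 0.38·(-0.974697) = 1.419615
x=0.380000, y=1.419615:
  k1 = f(0.380000, 1.419615) = -0.862416
  k2 = f(0.570000, 1.255756) = -0.750615
  y ← 1.419615 + 0.38·(-0.750615) = 1.134381
x=0.760000, y=1.134381:
  k1 = f(0.760000, 1.134381) = -0.699480
  k2 = f(0.950000, 1.001480) = -0.652470
  y ← 1.134381 + 0.38·(-0.652470) = 0.886442
y(1.14) ≈ 0.8864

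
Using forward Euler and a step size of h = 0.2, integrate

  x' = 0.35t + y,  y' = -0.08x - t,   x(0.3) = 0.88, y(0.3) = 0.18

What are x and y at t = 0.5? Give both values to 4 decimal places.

0.9370, 0.1059

Euler on (x,y): x_{n+1} = x_n + h·x', y_{n+1} = y_n + h·y'.
0.300000: (0.880000, 0.180000); f=(0.285000, -0.370400) → (0.937000, 0.105920)
(x(0.5), y(0.5)) ≈ (0.9370, 0.1059)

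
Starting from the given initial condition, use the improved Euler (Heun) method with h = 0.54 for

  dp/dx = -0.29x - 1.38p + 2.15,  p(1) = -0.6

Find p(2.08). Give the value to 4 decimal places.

0.6777

Heun: k1 = f(x_n, p_n); k2 = f(x_n + h, p_n + h·k1); p_{n+1} = p_n + (h/2)·(k1 + k2).
x=1.000000, p=-0.600000:
  k1 = f(1.000000, -0.600000) = 2.688000
  k2 = f(1.540000, 0.851520) = 0.528302
  p ← -0.600000 + (0.54/2)·(2.688000 + 0.528302) = 0.268402
x=1.540000, p=0.268402:
  k1 = f(1.540000, 0.268402) = 1.333006
  k2 = f(2.080000, 0.988225) = 0.183050
  p ← 0.268402 + (0.54/2)·(1.333006 + 0.183050) = 0.677737
p(2.08) ≈ 0.6777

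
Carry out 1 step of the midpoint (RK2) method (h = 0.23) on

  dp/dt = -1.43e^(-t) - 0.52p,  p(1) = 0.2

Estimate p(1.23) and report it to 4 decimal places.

0.0769

Midpoint: k1 = f(t_n, p_n); k2 = f(t_n + h/2, p_n + (h/2)·k1); p_{n+1} = p_n + h·k2.
t=1.000000, p=0.200000:
  k1 = f(1.000000, 0.200000) = -0.630068
  k2 = f(1.115000, 0.127542) = -0.535241
  p ← 0.200000 + 0.23·(-0.535241) = 0.076895
p(1.23) ≈ 0.0769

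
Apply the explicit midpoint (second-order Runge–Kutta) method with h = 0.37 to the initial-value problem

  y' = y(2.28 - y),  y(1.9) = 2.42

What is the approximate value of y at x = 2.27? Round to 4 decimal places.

Midpoint: k1 = f(x_n, y_n); k2 = f(x_n + h/2, y_n + (h/2)·k1); y_{n+1} = y_n + h·k2.
x=1.900000, y=2.420000:
  k1 = f(1.900000, 2.420000) = -0.338800
  k2 = f(2.085000, 2.357322) = -0.182273
  y ← 2.420000 + 0.37·(-0.182273) = 2.352559
y(2.27) ≈ 2.3526

2.3526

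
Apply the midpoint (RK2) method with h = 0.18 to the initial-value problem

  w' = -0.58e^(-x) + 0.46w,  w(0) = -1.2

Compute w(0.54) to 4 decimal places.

Midpoint: k1 = f(x_n, w_n); k2 = f(x_n + h/2, w_n + (h/2)·k1); w_{n+1} = w_n + h·k2.
x=0.000000, w=-1.200000:
  k1 = f(0.000000, -1.200000) = -1.132000
  k2 = f(0.090000, -1.301880) = -1.128945
  w ← -1.200000 + 0.18·(-1.128945) = -1.403210
x=0.180000, w=-1.403210:
  k1 = f(0.180000, -1.403210) = -1.129933
  k2 = f(0.270000, -1.504904) = -1.135016
  w ← -1.403210 + 0.18·(-1.135016) = -1.607513
x=0.360000, w=-1.607513:
  k1 = f(0.360000, -1.607513) = -1.144108
  k2 = f(0.450000, -1.710483) = -1.156646
  w ← -1.607513 + 0.18·(-1.156646) = -1.815709
w(0.54) ≈ -1.8157

-1.8157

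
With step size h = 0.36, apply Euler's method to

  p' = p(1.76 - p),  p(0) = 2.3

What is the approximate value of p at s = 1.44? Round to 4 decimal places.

Euler: p_{n+1} = p_n + h·f(s_n, p_n).
s=0.000000, p=2.300000: f=-1.242000 → p ← 2.300000 + 0.36·(-1.242000) = 1.852880
s=0.360000, p=1.852880: f=-0.172095 → p ← 1.852880 + 0.36·(-0.172095) = 1.790926
s=0.720000, p=1.790926: f=-0.055385 → p ← 1.790926 + 0.36·(-0.055385) = 1.770987
s=1.080000, p=1.770987: f=-0.019458 → p ← 1.770987 + 0.36·(-0.019458) = 1.763982
p(1.44) ≈ 1.7640

1.7640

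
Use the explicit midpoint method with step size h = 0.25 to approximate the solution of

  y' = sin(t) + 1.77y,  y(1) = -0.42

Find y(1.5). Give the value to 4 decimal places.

-0.2797

Midpoint: k1 = f(t_n, y_n); k2 = f(t_n + h/2, y_n + (h/2)·k1); y_{n+1} = y_n + h·k2.
t=1.000000, y=-0.420000:
  k1 = f(1.000000, -0.420000) = 0.098071
  k2 = f(1.125000, -0.407741) = 0.180566
  y ← -0.420000 + 0.25·0.180566 = -0.374859
t=1.250000, y=-0.374859:
  k1 = f(1.250000, -0.374859) = 0.285485
  k2 = f(1.375000, -0.339173) = 0.380557
  y ← -0.374859 + 0.25·0.380557 = -0.279719
y(1.5) ≈ -0.2797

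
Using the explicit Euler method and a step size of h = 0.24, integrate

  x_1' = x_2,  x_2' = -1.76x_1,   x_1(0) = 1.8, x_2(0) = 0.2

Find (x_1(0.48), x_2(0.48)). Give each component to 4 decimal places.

Euler on (x_1,x_2): x_1_{n+1} = x_1_n + h·x_1', x_2_{n+1} = x_2_n + h·x_2'.
0.000000: (1.800000, 0.200000); f=(0.200000, -3.168000) → (1.848000, -0.560320)
0.240000: (1.848000, -0.560320); f=(-0.560320, -3.252480) → (1.713523, -1.340915)
(x_1(0.48), x_2(0.48)) ≈ (1.7135, -1.3409)

1.7135, -1.3409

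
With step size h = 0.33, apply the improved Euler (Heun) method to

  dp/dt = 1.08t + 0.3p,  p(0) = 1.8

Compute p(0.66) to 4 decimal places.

Heun: k1 = f(t_n, p_n); k2 = f(t_n + h, p_n + h·k1); p_{n+1} = p_n + (h/2)·(k1 + k2).
t=0.000000, p=1.800000:
  k1 = f(0.000000, 1.800000) = 0.540000
  k2 = f(0.330000, 1.978200) = 0.949860
  p ← 1.800000 + (0.33/2)·(0.540000 + 0.949860) = 2.045827
t=0.330000, p=2.045827:
  k1 = f(0.330000, 2.045827) = 0.970148
  k2 = f(0.660000, 2.365976) = 1.422593
  p ← 2.045827 + (0.33/2)·(0.970148 + 1.422593) = 2.440629
p(0.66) ≈ 2.4406

2.4406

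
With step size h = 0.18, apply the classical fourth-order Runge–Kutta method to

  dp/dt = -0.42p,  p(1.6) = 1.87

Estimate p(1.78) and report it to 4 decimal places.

RK4: k1 = f(t_n, p_n); k2 = f(t_n + h/2, p_n + (h/2)·k1); k3 = f(t_n + h/2, p_n + (h/2)·k2); k4 = f(t_n + h, p_n + h·k3); p_{n+1} = p_n + (h/6)·(k1 + 2k2 + 2k3 + k4).
t=1.600000, p=1.870000:
  k1 = f(1.600000, 1.870000) = -0.785400
  k2 = f(1.690000, 1.799314) = -0.755712
  k3 = f(1.690000, 1.801986) = -0.756834
  k4 = f(1.780000, 1.733770) = -0.728183
  p ← 1.870000 + (0.18/6)·(k1 + 2k2 + 2k3 + k4) = 1.733840
p(1.78) ≈ 1.7338

1.7338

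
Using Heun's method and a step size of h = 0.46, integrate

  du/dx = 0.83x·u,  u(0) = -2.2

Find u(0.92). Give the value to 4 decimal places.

Heun: k1 = f(x_n, u_n); k2 = f(x_n + h, u_n + h·k1); u_{n+1} = u_n + (h/2)·(k1 + k2).
x=0.000000, u=-2.200000:
  k1 = f(0.000000, -2.200000) = 0.000000
  k2 = f(0.460000, -2.200000) = -0.839960
  u ← -2.200000 + (0.46/2)·(0.000000 + (-0.839960)) = -2.393191
x=0.460000, u=-2.393191:
  k1 = f(0.460000, -2.393191) = -0.913720
  k2 = f(0.920000, -2.813502) = -2.148390
  u ← -2.393191 + (0.46/2)·(-0.913720 + (-2.148390)) = -3.097476
u(0.92) ≈ -3.0975

-3.0975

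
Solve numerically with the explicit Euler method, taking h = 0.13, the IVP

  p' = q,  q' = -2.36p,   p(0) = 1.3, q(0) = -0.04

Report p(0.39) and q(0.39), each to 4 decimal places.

Euler on (p,q): p_{n+1} = p_n + h·p', q_{n+1} = q_n + h·q'.
0.000000: (1.300000, -0.040000); f=(-0.040000, -3.068000) → (1.294800, -0.438840)
0.130000: (1.294800, -0.438840); f=(-0.438840, -3.055728) → (1.237751, -0.836085)
0.260000: (1.237751, -0.836085); f=(-0.836085, -2.921092) → (1.129060, -1.215827)
(p(0.39), q(0.39)) ≈ (1.1291, -1.2158)

1.1291, -1.2158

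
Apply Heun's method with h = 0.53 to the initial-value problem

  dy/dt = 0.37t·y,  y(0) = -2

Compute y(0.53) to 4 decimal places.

Heun: k1 = f(t_n, y_n); k2 = f(t_n + h, y_n + h·k1); y_{n+1} = y_n + (h/2)·(k1 + k2).
t=0.000000, y=-2.000000:
  k1 = f(0.000000, -2.000000) = 0.000000
  k2 = f(0.530000, -2.000000) = -0.392200
  y ← -2.000000 + (0.53/2)·(0.000000 + (-0.392200)) = -2.103933
y(0.53) ≈ -2.1039

-2.1039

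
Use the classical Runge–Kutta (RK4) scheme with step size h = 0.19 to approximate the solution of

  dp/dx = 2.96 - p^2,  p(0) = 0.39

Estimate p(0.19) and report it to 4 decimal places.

0.8708

RK4: k1 = f(x_n, p_n); k2 = f(x_n + h/2, p_n + (h/2)·k1); k3 = f(x_n + h/2, p_n + (h/2)·k2); k4 = f(x_n + h, p_n + h·k3); p_{n+1} = p_n + (h/6)·(k1 + 2k2 + 2k3 + k4).
x=0.000000, p=0.390000:
  k1 = f(0.000000, 0.390000) = 2.807900
  k2 = f(0.095000, 0.656751) = 2.528679
  k3 = f(0.095000, 0.630224) = 2.562817
  k4 = f(0.190000, 0.876935) = 2.190985
  p ← 0.390000 + (0.19/6)·(k1 + 2k2 + 2k3 + k4) = 0.870759
p(0.19) ≈ 0.8708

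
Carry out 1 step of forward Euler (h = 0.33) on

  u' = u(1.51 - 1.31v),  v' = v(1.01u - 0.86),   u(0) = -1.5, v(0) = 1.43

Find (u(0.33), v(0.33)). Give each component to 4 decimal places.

Euler on (u,v): u_{n+1} = u_n + h·u', v_{n+1} = v_n + h·v'.
0.000000: (-1.500000, 1.430000); f=(0.544950, -3.396250) → (-1.320167, 0.309238)
(u(0.33), v(0.33)) ≈ (-1.3202, 0.3092)

-1.3202, 0.3092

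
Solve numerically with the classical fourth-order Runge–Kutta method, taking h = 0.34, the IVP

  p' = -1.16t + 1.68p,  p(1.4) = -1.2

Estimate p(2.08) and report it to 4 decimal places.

-6.2268

RK4: k1 = f(t_n, p_n); k2 = f(t_n + h/2, p_n + (h/2)·k1); k3 = f(t_n + h/2, p_n + (h/2)·k2); k4 = f(t_n + h, p_n + h·k3); p_{n+1} = p_n + (h/6)·(k1 + 2k2 + 2k3 + k4).
t=1.400000, p=-1.200000:
  k1 = f(1.400000, -1.200000) = -3.640000
  k2 = f(1.570000, -1.818800) = -4.876784
  k3 = f(1.570000, -2.029053) = -5.230010
  k4 = f(1.740000, -2.978203) = -7.021781
  p ← -1.200000 + (0.34/6)·(k1 + 2k2 + 2k3 + k4) = -2.949604
t=1.740000, p=-2.949604:
  k1 = f(1.740000, -2.949604) = -6.973735
  k2 = f(1.910000, -4.135139) = -9.162634
  k3 = f(1.910000, -4.507252) = -9.787783
  k4 = f(2.080000, -6.277451) = -12.958917
  p ← -2.949604 + (0.34/6)·(k1 + 2k2 + 2k3 + k4) = -6.226835
p(2.08) ≈ -6.2268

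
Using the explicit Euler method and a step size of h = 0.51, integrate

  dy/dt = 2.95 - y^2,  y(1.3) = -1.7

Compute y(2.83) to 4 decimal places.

Euler: y_{n+1} = y_n + h·f(t_n, y_n).
t=1.300000, y=-1.700000: f=0.060000 → y ← -1.700000 + 0.51·0.060000 = -1.669400
t=1.810000, y=-1.669400: f=0.163104 → y ← -1.669400 + 0.51·0.163104 = -1.586217
t=2.320000, y=-1.586217: f=0.433915 → y ← -1.586217 + 0.51·0.433915 = -1.364920
y(2.83) ≈ -1.3649

-1.3649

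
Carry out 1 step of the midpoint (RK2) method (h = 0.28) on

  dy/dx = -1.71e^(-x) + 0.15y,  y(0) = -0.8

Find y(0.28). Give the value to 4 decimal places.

Midpoint: k1 = f(x_n, y_n); k2 = f(x_n + h/2, y_n + (h/2)·k1); y_{n+1} = y_n + h·k2.
x=0.000000, y=-0.800000:
  k1 = f(0.000000, -0.800000) = -1.830000
  k2 = f(0.140000, -1.056200) = -1.645033
  y ← -0.800000 + 0.28·(-1.645033) = -1.260609
y(0.28) ≈ -1.2606

-1.2606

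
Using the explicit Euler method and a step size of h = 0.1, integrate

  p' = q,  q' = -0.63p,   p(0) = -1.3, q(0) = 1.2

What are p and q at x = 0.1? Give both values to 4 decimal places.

-1.1800, 1.2819

Euler on (p,q): p_{n+1} = p_n + h·p', q_{n+1} = q_n + h·q'.
0.000000: (-1.300000, 1.200000); f=(1.200000, 0.819000) → (-1.180000, 1.281900)
(p(0.1), q(0.1)) ≈ (-1.1800, 1.2819)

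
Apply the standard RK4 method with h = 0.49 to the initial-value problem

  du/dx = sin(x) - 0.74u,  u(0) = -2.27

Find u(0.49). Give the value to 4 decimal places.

-1.4751

RK4: k1 = f(x_n, u_n); k2 = f(x_n + h/2, u_n + (h/2)·k1); k3 = f(x_n + h/2, u_n + (h/2)·k2); k4 = f(x_n + h, u_n + h·k3); u_{n+1} = u_n + (h/6)·(k1 + 2k2 + 2k3 + k4).
x=0.000000, u=-2.270000:
  k1 = f(0.000000, -2.270000) = 1.679800
  k2 = f(0.245000, -1.858449) = 1.617809
  k3 = f(0.245000, -1.873637) = 1.629048
  k4 = f(0.490000, -1.471767) = 1.559733
  u ← -2.270000 + (0.49/6)·(k1 + 2k2 + 2k3 + k4) = -1.475118
u(0.49) ≈ -1.4751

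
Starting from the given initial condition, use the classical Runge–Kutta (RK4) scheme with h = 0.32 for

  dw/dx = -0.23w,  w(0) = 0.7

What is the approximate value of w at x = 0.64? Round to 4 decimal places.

RK4: k1 = f(x_n, w_n); k2 = f(x_n + h/2, w_n + (h/2)·k1); k3 = f(x_n + h/2, w_n + (h/2)·k2); k4 = f(x_n + h, w_n + h·k3); w_{n+1} = w_n + (h/6)·(k1 + 2k2 + 2k3 + k4).
x=0.000000, w=0.700000:
  k1 = f(0.000000, 0.700000) = -0.161000
  k2 = f(0.160000, 0.674240) = -0.155075
  k3 = f(0.160000, 0.675188) = -0.155293
  k4 = f(0.320000, 0.650306) = -0.149570
  w ← 0.700000 + (0.32/6)·(k1 + 2k2 + 2k3 + k4) = 0.650330
x=0.320000, w=0.650330:
  k1 = f(0.320000, 0.650330) = -0.149576
  k2 = f(0.480000, 0.626398) = -0.144072
  k3 = f(0.480000, 0.627279) = -0.144274
  k4 = f(0.640000, 0.604163) = -0.138957
  w ← 0.650330 + (0.32/6)·(k1 + 2k2 + 2k3 + k4) = 0.604185
w(0.64) ≈ 0.6042

0.6042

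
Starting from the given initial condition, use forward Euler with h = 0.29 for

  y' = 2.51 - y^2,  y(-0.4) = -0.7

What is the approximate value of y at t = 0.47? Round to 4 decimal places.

1.2299

Euler: y_{n+1} = y_n + h·f(t_n, y_n).
t=-0.400000, y=-0.700000: f=2.020000 → y ← -0.700000 + 0.29·2.020000 = -0.114200
t=-0.110000, y=-0.114200: f=2.496958 → y ← -0.114200 + 0.29·2.496958 = 0.609918
t=0.180000, y=0.609918: f=2.138000 → y ← 0.609918 + 0.29·2.138000 = 1.229938
y(0.47) ≈ 1.2299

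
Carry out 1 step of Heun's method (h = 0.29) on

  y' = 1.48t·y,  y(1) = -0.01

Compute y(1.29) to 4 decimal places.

Heun: k1 = f(t_n, y_n); k2 = f(t_n + h, y_n + h·k1); y_{n+1} = y_n + (h/2)·(k1 + k2).
t=1.000000, y=-0.010000:
  k1 = f(1.000000, -0.010000) = -0.014800
  k2 = f(1.290000, -0.014292) = -0.027286
  y ← -0.010000 + (0.29/2)·(-0.014800 + (-0.027286)) = -0.016103
y(1.29) ≈ -0.0161

-0.0161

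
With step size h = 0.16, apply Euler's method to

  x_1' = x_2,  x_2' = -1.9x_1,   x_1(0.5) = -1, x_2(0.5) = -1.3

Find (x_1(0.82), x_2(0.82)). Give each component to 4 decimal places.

-1.3674, -0.6288

Euler on (x_1,x_2): x_1_{n+1} = x_1_n + h·x_1', x_2_{n+1} = x_2_n + h·x_2'.
0.500000: (-1.000000, -1.300000); f=(-1.300000, 1.900000) → (-1.208000, -0.996000)
0.660000: (-1.208000, -0.996000); f=(-0.996000, 2.295200) → (-1.367360, -0.628768)
(x_1(0.82), x_2(0.82)) ≈ (-1.3674, -0.6288)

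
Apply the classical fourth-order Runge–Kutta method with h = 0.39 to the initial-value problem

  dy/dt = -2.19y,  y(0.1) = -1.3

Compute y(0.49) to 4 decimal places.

-0.5577

RK4: k1 = f(t_n, y_n); k2 = f(t_n + h/2, y_n + (h/2)·k1); k3 = f(t_n + h/2, y_n + (h/2)·k2); k4 = f(t_n + h, y_n + h·k3); y_{n+1} = y_n + (h/6)·(k1 + 2k2 + 2k3 + k4).
t=0.100000, y=-1.300000:
  k1 = f(0.100000, -1.300000) = 2.847000
  k2 = f(0.295000, -0.744835) = 1.631189
  k3 = f(0.295000, -0.981918) = 2.150401
  k4 = f(0.490000, -0.461344) = 1.010343
  y ← -1.300000 + (0.39/6)·(k1 + 2k2 + 2k3 + k4) = -0.557666
y(0.49) ≈ -0.5577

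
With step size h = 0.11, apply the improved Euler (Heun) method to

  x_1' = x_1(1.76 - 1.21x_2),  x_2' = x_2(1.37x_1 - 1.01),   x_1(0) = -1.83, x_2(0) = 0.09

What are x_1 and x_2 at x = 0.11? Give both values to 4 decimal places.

Heun on (x_1,x_2): k1 = f(x_n, state_n); k2 = f(x_n + h, state_n + h·k1); state_{n+1} = state_n + (h/2)·(k1 + k2).
0.000000: (-1.830000, 0.090000)
  k1 = (-3.021513, -0.316539)
  predictor → (-2.162366, 0.055181)
  k2 = (-3.661387, -0.219202)
  → (-2.197559, 0.060534)
(x_1(0.11), x_2(0.11)) ≈ (-2.1976, 0.0605)

-2.1976, 0.0605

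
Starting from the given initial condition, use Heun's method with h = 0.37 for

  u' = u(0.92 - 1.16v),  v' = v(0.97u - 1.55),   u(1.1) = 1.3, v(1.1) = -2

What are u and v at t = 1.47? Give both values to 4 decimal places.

3.6614, -2.2971

Heun on (u,v): k1 = f(t_n, state_n); k2 = f(t_n + h, state_n + h·k1); state_{n+1} = state_n + (h/2)·(k1 + k2).
1.100000: (1.300000, -2.000000)
  k1 = (4.212000, 0.578000)
  predictor → (2.858440, -1.786140)
  k2 = (8.552231, -2.183890)
  → (3.661383, -2.297090)
(u(1.47), v(1.47)) ≈ (3.6614, -2.2971)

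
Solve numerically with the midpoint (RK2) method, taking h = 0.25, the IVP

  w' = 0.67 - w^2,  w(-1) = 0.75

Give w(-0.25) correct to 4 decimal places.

0.7970

Midpoint: k1 = f(x_n, w_n); k2 = f(x_n + h/2, w_n + (h/2)·k1); w_{n+1} = w_n + h·k2.
x=-1.000000, w=0.750000:
  k1 = f(-1.000000, 0.750000) = 0.107500
  k2 = f(-0.875000, 0.763437) = 0.087163
  w ← 0.750000 + 0.25·0.087163 = 0.771791
x=-0.750000, w=0.771791:
  k1 = f(-0.750000, 0.771791) = 0.074339
  k2 = f(-0.625000, 0.781083) = 0.059909
  w ← 0.771791 + 0.25·0.059909 = 0.786768
x=-0.500000, w=0.786768:
  k1 = f(-0.500000, 0.786768) = 0.050996
  k2 = f(-0.375000, 0.793143) = 0.040925
  w ← 0.786768 + 0.25·0.040925 = 0.796999
w(-0.25) ≈ 0.7970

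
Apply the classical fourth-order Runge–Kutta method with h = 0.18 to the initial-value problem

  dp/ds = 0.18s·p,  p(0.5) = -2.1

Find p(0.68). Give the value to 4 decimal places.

-2.1405

RK4: k1 = f(s_n, p_n); k2 = f(s_n + h/2, p_n + (h/2)·k1); k3 = f(s_n + h/2, p_n + (h/2)·k2); k4 = f(s_n + h, p_n + h·k3); p_{n+1} = p_n + (h/6)·(k1 + 2k2 + 2k3 + k4).
s=0.500000, p=-2.100000:
  k1 = f(0.500000, -2.100000) = -0.189000
  k2 = f(0.590000, -2.117010) = -0.224826
  k3 = f(0.590000, -2.120234) = -0.225169
  k4 = f(0.680000, -2.140530) = -0.262001
  p ← -2.100000 + (0.18/6)·(k1 + 2k2 + 2k3 + k4) = -2.140530
p(0.68) ≈ -2.1405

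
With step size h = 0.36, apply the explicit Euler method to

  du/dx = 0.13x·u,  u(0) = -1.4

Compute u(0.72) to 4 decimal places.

Euler: u_{n+1} = u_n + h·f(x_n, u_n).
x=0.000000, u=-1.400000: f=0.000000 → u ← -1.400000 + 0.36·0.000000 = -1.400000
x=0.360000, u=-1.400000: f=-0.065520 → u ← -1.400000 + 0.36·(-0.065520) = -1.423587
u(0.72) ≈ -1.4236

-1.4236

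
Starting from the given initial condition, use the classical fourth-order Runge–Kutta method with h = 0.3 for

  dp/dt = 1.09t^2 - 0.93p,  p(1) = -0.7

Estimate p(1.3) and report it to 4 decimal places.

RK4: k1 = f(t_n, p_n); k2 = f(t_n + h/2, p_n + (h/2)·k1); k3 = f(t_n + h/2, p_n + (h/2)·k2); k4 = f(t_n + h, p_n + h·k3); p_{n+1} = p_n + (h/6)·(k1 + 2k2 + 2k3 + k4).
t=1.000000, p=-0.700000:
  k1 = f(1.000000, -0.700000) = 1.741000
  k2 = f(1.150000, -0.438850) = 1.849655
  k3 = f(1.150000, -0.422552) = 1.834498
  k4 = f(1.300000, -0.149651) = 1.981275
  p ← -0.700000 + (0.3/6)·(k1 + 2k2 + 2k3 + k4) = -0.145471
p(1.3) ≈ -0.1455

-0.1455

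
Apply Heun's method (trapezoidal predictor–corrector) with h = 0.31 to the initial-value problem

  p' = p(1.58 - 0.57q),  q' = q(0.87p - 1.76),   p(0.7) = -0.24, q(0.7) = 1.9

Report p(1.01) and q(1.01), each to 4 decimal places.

Heun on (p,q): k1 = f(t_n, state_n); k2 = f(t_n + h, state_n + h·k1); state_{n+1} = state_n + (h/2)·(k1 + k2).
0.700000: (-0.240000, 1.900000)
  k1 = (-0.119280, -3.740720)
  predictor → (-0.276977, 0.740377)
  k2 = (-0.320735, -1.481472)
  → (-0.308202, 1.090560)
(p(1.01), q(1.01)) ≈ (-0.3082, 1.0906)

-0.3082, 1.0906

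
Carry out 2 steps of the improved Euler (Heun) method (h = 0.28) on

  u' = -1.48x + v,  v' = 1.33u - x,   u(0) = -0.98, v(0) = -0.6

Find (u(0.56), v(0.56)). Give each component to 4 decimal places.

-1.7976, -1.6968

Heun on (u,v): k1 = f(x_n, state_n); k2 = f(x_n + h, state_n + h·k1); state_{n+1} = state_n + (h/2)·(k1 + k2).
0.000000: (-0.980000, -0.600000)
  k1 = (-0.600000, -1.303400)
  predictor → (-1.148000, -0.964952)
  k2 = (-1.379352, -1.806840)
  → (-1.257109, -1.035434)
0.280000: (-1.257109, -1.035434)
  k1 = (-1.449834, -1.951955)
  predictor → (-1.663063, -1.581981)
  k2 = (-2.410781, -2.771873)
  → (-1.797595, -1.696770)
(u(0.56), v(0.56)) ≈ (-1.7976, -1.6968)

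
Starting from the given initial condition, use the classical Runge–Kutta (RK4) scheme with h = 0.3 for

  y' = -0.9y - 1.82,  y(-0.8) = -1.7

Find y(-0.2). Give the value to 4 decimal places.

-1.8344

RK4: k1 = f(t_n, y_n); k2 = f(t_n + h/2, y_n + (h/2)·k1); k3 = f(t_n + h/2, y_n + (h/2)·k2); k4 = f(t_n + h, y_n + h·k3); y_{n+1} = y_n + (h/6)·(k1 + 2k2 + 2k3 + k4).
t=-0.800000, y=-1.700000:
  k1 = f(-0.800000, -1.700000) = -0.290000
  k2 = f(-0.650000, -1.743500) = -0.250850
  k3 = f(-0.650000, -1.737627) = -0.256135
  k4 = f(-0.500000, -1.776841) = -0.220843
  y ← -1.700000 + (0.3/6)·(k1 + 2k2 + 2k3 + k4) = -1.776241
t=-0.500000, y=-1.776241:
  k1 = f(-0.500000, -1.776241) = -0.221383
  k2 = f(-0.350000, -1.809448) = -0.191497
  k3 = f(-0.350000, -1.804965) = -0.195531
  k4 = f(-0.200000, -1.834900) = -0.168590
  y ← -1.776241 + (0.3/6)·(k1 + 2k2 + 2k3 + k4) = -1.834442
y(-0.2) ≈ -1.8344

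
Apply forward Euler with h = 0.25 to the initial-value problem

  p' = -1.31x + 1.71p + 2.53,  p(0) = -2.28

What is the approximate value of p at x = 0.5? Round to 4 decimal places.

-3.1926

Euler: p_{n+1} = p_n + h·f(x_n, p_n).
x=0.000000, p=-2.280000: f=-1.368800 → p ← -2.280000 + 0.25·(-1.368800) = -2.622200
x=0.250000, p=-2.622200: f=-2.281462 → p ← -2.622200 + 0.25·(-2.281462) = -3.192565
p(0.5) ≈ -3.1926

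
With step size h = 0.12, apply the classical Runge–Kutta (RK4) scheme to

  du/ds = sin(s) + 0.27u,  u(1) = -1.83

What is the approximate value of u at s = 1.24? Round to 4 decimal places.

-1.7300

RK4: k1 = f(s_n, u_n); k2 = f(s_n + h/2, u_n + (h/2)·k1); k3 = f(s_n + h/2, u_n + (h/2)·k2); k4 = f(s_n + h, u_n + h·k3); u_{n+1} = u_n + (h/6)·(k1 + 2k2 + 2k3 + k4).
s=1.000000, u=-1.830000:
  k1 = f(1.000000, -1.830000) = 0.347371
  k2 = f(1.060000, -1.809158) = 0.383883
  k3 = f(1.060000, -1.806967) = 0.384474
  k4 = f(1.120000, -1.783863) = 0.418457
  u ← -1.830000 + (0.12/6)·(k1 + 2k2 + 2k3 + k4) = -1.783949
s=1.120000, u=-1.783949:
  k1 = f(1.120000, -1.783949) = 0.418434
  k2 = f(1.180000, -1.758843) = 0.449718
  k3 = f(1.180000, -1.756966) = 0.450225
  k4 = f(1.240000, -1.729922) = 0.478705
  u ← -1.783949 + (0.12/6)·(k1 + 2k2 + 2k3 + k4) = -1.730009
u(1.24) ≈ -1.7300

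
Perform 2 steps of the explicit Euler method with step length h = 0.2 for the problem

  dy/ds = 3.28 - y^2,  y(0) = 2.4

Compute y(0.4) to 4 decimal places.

1.8350

Euler: y_{n+1} = y_n + h·f(s_n, y_n).
s=0.000000, y=2.400000: f=-2.480000 → y ← 2.400000 + 0.2·(-2.480000) = 1.904000
s=0.200000, y=1.904000: f=-0.345216 → y ← 1.904000 + 0.2·(-0.345216) = 1.834957
y(0.4) ≈ 1.8350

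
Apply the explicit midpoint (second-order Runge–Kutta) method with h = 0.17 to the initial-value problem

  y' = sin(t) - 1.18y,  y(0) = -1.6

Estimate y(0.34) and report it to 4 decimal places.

-1.0228

Midpoint: k1 = f(t_n, y_n); k2 = f(t_n + h/2, y_n + (h/2)·k1); y_{n+1} = y_n + h·k2.
t=0.000000, y=-1.600000:
  k1 = f(0.000000, -1.600000) = 1.888000
  k2 = f(0.085000, -1.439520) = 1.783531
  y ← -1.600000 + 0.17·1.783531 = -1.296800
t=0.170000, y=-1.296800:
  k1 = f(0.170000, -1.296800) = 1.699406
  k2 = f(0.255000, -1.152350) = 1.612019
  y ← -1.296800 + 0.17·1.612019 = -1.022757
y(0.34) ≈ -1.0228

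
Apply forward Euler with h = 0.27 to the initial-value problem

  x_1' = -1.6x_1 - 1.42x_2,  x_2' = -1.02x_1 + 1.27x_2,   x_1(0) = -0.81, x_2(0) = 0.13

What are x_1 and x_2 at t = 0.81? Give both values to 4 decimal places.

Euler on (x_1,x_2): x_1_{n+1} = x_1_n + h·x_1', x_2_{n+1} = x_2_n + h·x_2'.
0.000000: (-0.810000, 0.130000); f=(1.111400, 0.991300) → (-0.509922, 0.397651)
0.270000: (-0.509922, 0.397651); f=(0.251211, 1.025137) → (-0.442095, 0.674438)
0.540000: (-0.442095, 0.674438); f=(-0.250350, 1.307473) → (-0.509690, 1.027456)
(x_1(0.81), x_2(0.81)) ≈ (-0.5097, 1.0275)

-0.5097, 1.0275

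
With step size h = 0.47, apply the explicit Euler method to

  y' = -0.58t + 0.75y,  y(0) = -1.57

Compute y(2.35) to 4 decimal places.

Euler: y_{n+1} = y_n + h·f(t_n, y_n).
t=0.000000, y=-1.570000: f=-1.177500 → y ← -1.570000 + 0.47·(-1.177500) = -2.123425
t=0.470000, y=-2.123425: f=-1.865169 → y ← -2.123425 + 0.47·(-1.865169) = -3.000054
t=0.940000, y=-3.000054: f=-2.795241 → y ← -3.000054 + 0.47·(-2.795241) = -4.313817
t=1.410000, y=-4.313817: f=-4.053163 → y ← -4.313817 + 0.47·(-4.053163) = -6.218804
t=1.880000, y=-6.218804: f=-5.754503 → y ← -6.218804 + 0.47·(-5.754503) = -8.923421
y(2.35) ≈ -8.9234

-8.9234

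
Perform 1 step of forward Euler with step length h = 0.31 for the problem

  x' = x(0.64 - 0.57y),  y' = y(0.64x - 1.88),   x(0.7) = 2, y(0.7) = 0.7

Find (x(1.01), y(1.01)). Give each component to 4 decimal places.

Euler on (x,y): x_{n+1} = x_n + h·x', y_{n+1} = y_n + h·y'.
0.700000: (2.000000, 0.700000); f=(0.482000, -0.420000) → (2.149420, 0.569800)
(x(1.01), y(1.01)) ≈ (2.1494, 0.5698)

2.1494, 0.5698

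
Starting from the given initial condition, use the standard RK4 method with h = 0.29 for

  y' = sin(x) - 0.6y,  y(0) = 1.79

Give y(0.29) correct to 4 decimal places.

RK4: k1 = f(x_n, y_n); k2 = f(x_n + h/2, y_n + (h/2)·k1); k3 = f(x_n + h/2, y_n + (h/2)·k2); k4 = f(x_n + h, y_n + h·k3); y_{n+1} = y_n + (h/6)·(k1 + 2k2 + 2k3 + k4).
x=0.000000, y=1.790000:
  k1 = f(0.000000, 1.790000) = -1.074000
  k2 = f(0.145000, 1.634270) = -0.836070
  k3 = f(0.145000, 1.668770) = -0.856770
  k4 = f(0.290000, 1.541537) = -0.638970
  y ← 1.790000 + (0.29/6)·(k1 + 2k2 + 2k3 + k4) = 1.543565
y(0.29) ≈ 1.5436

1.5436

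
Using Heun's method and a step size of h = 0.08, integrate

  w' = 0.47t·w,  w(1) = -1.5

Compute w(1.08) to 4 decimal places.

-1.5598

Heun: k1 = f(t_n, w_n); k2 = f(t_n + h, w_n + h·k1); w_{n+1} = w_n + (h/2)·(k1 + k2).
t=1.000000, w=-1.500000:
  k1 = f(1.000000, -1.500000) = -0.705000
  k2 = f(1.080000, -1.556400) = -0.790029
  w ← -1.500000 + (0.08/2)·(-0.705000 + (-0.790029)) = -1.559801
w(1.08) ≈ -1.5598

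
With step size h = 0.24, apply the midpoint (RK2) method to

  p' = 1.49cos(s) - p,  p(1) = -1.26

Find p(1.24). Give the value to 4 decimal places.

-0.8613

Midpoint: k1 = f(s_n, p_n); k2 = f(s_n + h/2, p_n + (h/2)·k1); p_{n+1} = p_n + h·k2.
s=1.000000, p=-1.260000:
  k1 = f(1.000000, -1.260000) = 2.065050
  k2 = f(1.120000, -1.012194) = 1.661361
  p ← -1.260000 + 0.24·1.661361 = -0.861273
p(1.24) ≈ -0.8613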